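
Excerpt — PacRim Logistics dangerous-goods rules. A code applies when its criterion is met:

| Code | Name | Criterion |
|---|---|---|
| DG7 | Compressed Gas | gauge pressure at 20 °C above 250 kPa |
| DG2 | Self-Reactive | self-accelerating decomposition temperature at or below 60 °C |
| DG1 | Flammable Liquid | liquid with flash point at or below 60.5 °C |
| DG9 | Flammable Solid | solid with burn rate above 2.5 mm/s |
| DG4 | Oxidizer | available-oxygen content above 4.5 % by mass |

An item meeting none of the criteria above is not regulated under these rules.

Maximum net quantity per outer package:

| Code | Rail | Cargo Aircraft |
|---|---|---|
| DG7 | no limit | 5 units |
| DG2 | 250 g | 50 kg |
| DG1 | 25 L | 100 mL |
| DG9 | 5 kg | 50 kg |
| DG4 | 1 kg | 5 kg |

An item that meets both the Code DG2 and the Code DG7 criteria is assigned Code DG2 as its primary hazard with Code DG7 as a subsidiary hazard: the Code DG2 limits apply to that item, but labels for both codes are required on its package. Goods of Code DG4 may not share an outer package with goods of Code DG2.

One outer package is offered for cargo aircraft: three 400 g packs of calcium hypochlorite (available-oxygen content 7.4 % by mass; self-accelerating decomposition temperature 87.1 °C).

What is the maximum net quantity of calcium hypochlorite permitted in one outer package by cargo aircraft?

5 kg

Calcium hypochlorite: available-oxygen content 7.4 % by mass > 4.5 % by mass → Code DG4 (Oxidizer).
The cargo aircraft limit for Code DG4 is 5 kg.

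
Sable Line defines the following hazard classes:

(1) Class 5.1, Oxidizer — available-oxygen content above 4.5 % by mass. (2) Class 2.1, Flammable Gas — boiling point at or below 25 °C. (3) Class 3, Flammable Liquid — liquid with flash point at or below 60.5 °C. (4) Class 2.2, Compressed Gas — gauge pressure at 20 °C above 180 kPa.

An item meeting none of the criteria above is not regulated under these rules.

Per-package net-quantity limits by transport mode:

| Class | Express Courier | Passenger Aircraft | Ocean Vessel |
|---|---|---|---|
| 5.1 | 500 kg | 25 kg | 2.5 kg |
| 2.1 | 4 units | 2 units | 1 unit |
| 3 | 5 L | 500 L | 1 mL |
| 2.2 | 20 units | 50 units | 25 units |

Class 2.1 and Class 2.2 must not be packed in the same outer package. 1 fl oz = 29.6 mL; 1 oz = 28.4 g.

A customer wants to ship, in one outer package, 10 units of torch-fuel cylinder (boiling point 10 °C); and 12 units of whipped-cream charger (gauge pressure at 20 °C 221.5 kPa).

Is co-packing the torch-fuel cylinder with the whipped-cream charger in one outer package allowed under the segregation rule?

No

With boiling point 10 °C (≤ 25 °C), the torch-fuel cylinder falls in Class 2.1.
With gauge pressure at 20 °C 221.5 kPa (> 180 kPa), the whipped-cream charger falls in Class 2.2.
Class 2.1 and Class 2.2 may not share an outer package.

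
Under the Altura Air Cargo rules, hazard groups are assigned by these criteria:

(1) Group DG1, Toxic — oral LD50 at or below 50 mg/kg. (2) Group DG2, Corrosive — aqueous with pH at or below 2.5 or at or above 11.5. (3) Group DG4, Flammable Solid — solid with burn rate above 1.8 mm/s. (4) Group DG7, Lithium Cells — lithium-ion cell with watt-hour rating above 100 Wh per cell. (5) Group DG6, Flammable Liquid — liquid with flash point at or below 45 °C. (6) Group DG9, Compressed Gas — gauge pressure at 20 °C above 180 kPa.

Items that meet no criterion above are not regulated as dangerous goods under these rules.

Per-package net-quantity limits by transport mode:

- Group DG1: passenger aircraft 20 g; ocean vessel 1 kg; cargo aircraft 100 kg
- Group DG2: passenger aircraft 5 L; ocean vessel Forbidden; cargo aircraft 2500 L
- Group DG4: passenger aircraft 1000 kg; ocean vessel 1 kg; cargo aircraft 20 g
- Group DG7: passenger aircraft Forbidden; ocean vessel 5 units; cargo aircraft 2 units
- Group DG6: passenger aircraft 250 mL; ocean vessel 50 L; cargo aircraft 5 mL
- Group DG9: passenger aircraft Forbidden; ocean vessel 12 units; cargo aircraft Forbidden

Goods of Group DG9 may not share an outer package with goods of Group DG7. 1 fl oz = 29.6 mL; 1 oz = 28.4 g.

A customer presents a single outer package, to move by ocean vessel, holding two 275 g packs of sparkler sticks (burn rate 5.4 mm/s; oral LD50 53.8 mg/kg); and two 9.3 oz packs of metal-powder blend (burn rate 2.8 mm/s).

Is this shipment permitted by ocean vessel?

No

Sparkler sticks: burn rate 5.4 mm/s > 1.8 mm/s → Group DG4 (Flammable Solid).
With burn rate 2.8 mm/s (> 1.8 mm/s), the metal-powder blend falls in Group DG4.
Group DG4 net quantity: (two 275 g packs = 550 g) + (two 9.3 oz packs = 528.24 g) = 1078.24 g.
1078.24 g exceeds the ocean vessel limit of 1 kg for Group DG4.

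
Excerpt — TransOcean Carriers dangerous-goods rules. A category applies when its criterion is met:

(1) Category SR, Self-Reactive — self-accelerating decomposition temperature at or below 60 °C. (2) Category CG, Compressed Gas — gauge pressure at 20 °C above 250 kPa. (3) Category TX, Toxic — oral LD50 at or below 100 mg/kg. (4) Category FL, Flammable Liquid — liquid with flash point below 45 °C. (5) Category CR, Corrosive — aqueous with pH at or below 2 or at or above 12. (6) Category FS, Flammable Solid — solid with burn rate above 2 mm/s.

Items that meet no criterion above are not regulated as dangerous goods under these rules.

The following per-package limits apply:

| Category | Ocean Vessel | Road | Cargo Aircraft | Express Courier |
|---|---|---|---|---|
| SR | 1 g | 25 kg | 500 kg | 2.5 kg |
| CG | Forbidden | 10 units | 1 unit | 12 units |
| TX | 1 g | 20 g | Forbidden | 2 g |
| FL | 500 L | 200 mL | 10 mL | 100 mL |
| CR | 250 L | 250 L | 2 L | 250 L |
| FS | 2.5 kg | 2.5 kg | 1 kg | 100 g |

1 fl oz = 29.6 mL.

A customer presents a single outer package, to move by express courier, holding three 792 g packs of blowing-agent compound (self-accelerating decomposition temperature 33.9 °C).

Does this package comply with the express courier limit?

Self-accelerating decomposition temperature 33.9 °C meets the Category SR criterion (Self-Reactive), so the blowing-agent compound is Category SR.
Category SR quantity: three 792 g packs = 2.376 kg.
That is within the Category SR express courier limit of 2.5 kg.

Yes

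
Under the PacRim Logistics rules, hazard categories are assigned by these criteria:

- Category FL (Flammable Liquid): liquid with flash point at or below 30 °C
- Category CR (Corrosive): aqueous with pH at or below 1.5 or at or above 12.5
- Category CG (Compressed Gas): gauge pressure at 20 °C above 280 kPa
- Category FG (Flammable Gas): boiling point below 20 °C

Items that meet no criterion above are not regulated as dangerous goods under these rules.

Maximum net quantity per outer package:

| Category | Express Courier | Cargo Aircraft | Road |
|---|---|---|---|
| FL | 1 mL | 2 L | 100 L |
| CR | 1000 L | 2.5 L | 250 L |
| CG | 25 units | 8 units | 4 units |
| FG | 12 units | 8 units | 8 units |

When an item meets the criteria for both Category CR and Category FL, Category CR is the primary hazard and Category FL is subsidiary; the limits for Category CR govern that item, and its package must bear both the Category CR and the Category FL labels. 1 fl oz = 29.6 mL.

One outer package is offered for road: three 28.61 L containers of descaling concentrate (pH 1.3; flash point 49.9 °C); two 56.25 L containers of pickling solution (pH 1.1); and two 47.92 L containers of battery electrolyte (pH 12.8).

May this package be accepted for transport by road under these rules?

With pH 1.3 (≤ 1.5), the descaling concentrate falls in Category CR.
The pickling solution has pH 1.1, which is ≤ 1.5, so it is Category CR (Corrosive).
With pH 12.8 (≥ 12.5), the battery electrolyte falls in Category CR.
Total Category CR: (three 28.61 L containers = 85.83 L) + (two 56.25 L containers = 112.5 L) + (two 47.92 L containers = 95.84 L) = 294.17 L.
294.17 L exceeds the road limit of 250 L for Category CR.

No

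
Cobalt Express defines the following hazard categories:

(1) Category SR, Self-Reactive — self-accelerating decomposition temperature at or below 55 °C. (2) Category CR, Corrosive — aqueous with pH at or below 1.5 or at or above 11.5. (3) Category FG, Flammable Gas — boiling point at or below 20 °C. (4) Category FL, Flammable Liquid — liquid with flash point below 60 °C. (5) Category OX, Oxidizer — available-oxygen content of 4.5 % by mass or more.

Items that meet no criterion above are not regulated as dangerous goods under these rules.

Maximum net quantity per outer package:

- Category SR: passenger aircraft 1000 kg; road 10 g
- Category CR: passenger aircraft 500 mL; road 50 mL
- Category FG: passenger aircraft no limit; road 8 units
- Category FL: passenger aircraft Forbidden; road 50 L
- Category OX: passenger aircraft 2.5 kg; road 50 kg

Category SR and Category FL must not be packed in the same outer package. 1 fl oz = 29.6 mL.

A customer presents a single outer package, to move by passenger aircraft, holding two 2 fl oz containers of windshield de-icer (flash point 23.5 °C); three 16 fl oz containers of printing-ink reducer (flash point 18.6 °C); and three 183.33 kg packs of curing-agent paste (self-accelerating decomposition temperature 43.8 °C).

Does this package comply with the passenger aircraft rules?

The windshield de-icer has flash point 23.5 °C, which is < 60 °C, so it is Category FL (Flammable Liquid).
The printing-ink reducer has flash point 18.6 °C, which is < 60 °C, so it is Category FL (Flammable Liquid).
The curing-agent paste has self-accelerating decomposition temperature 43.8 °C, which is ≤ 55 °C, so it is Category SR (Self-Reactive).
Category SR quantity: three 183.33 kg packs = 549.99 kg.
549.99 kg is within the passenger aircraft limit of 1000 kg for Category SR.
Category FL net quantity: (two 2 fl oz containers = 118.4 mL) + (three 16 fl oz containers = 1420.8 mL) = 1539.2 mL.
By passenger aircraft, Category FL is Forbidden regardless of quantity.
Category SR and Category FL may not share an outer package.

No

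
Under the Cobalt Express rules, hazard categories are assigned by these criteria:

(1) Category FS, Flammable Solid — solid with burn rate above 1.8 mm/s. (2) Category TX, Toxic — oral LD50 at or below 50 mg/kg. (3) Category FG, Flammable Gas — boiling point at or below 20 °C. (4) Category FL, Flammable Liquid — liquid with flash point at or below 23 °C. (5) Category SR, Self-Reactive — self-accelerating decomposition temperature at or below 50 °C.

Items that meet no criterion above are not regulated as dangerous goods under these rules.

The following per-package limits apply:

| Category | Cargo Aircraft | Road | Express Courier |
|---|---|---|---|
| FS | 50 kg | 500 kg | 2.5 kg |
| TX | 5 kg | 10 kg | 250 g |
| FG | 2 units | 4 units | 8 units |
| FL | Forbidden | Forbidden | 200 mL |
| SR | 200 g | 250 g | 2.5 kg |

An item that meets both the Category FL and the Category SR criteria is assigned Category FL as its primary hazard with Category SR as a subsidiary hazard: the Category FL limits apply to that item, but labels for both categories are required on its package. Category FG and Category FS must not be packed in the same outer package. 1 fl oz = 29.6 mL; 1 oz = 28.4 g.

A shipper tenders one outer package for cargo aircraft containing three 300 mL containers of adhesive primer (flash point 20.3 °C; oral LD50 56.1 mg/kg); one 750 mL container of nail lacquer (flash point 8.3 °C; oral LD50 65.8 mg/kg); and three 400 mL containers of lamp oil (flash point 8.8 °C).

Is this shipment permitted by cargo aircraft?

Flash point 20.3 °C meets the Category FL criterion (Flammable Liquid), so the adhesive primer is Category FL.
Nail lacquer: flash point 8.3 °C ≤ 23 °C → Category FL (Flammable Liquid).
With flash point 8.8 °C (≤ 23 °C), the lamp oil falls in Category FL.
Total Category FL: (three 300 mL containers = 900 mL) + 750 mL + (three 400 mL containers = 1.2 L) = 2.85 L.
Category FL is Forbidden by cargo aircraft.

No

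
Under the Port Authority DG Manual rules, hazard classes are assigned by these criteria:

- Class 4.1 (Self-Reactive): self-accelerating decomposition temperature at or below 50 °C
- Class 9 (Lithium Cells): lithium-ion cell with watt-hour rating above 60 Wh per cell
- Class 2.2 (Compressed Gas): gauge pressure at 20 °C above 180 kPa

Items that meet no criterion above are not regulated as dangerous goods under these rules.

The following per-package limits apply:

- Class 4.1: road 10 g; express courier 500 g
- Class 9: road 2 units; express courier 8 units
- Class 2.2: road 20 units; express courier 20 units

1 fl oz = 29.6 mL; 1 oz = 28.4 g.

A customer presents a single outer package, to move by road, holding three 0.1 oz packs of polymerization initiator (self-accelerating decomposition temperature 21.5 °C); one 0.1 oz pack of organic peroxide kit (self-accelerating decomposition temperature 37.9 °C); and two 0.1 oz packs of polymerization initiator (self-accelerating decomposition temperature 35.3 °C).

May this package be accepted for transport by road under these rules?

Self-accelerating decomposition temperature 21.5 °C meets the Class 4.1 criterion (Self-Reactive), so the polymerization initiator is Class 4.1.
Organic peroxide kit: self-accelerating decomposition temperature 37.9 °C ≤ 50 °C → Class 4.1 (Self-Reactive).
Self-accelerating decomposition temperature 35.3 °C meets the Class 4.1 criterion (Self-Reactive), so the polymerization initiator is Class 4.1.
Class 4.1 net quantity: (three 0.1 oz packs = 8.52 g) + (one 0.1 oz pack = 2.84 g) + (two 0.1 oz packs = 5.68 g) = 17.04 g.
17.04 g exceeds the road limit of 10 g for Class 4.1.

No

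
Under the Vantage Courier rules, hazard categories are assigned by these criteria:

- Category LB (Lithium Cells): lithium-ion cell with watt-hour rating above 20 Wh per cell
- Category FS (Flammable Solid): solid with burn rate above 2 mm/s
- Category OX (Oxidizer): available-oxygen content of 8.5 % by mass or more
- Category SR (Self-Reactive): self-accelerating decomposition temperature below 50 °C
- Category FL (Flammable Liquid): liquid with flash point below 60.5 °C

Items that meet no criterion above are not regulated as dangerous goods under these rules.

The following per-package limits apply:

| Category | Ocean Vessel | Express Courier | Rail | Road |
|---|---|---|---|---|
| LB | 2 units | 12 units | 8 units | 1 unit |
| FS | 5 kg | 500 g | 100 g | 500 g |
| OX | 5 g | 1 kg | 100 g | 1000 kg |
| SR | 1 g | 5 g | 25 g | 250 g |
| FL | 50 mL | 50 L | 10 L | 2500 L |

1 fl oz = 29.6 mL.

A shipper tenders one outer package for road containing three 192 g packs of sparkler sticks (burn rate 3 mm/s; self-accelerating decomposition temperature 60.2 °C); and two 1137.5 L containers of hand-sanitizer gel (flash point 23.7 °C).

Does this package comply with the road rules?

Sparkler sticks: burn rate 3 mm/s > 2 mm/s → Category FS (Flammable Solid).
Flash point 23.7 °C meets the Category FL criterion (Flammable Liquid), so the hand-sanitizer gel is Category FL.
Category FS quantity: three 192 g packs = 576 g.
576 g exceeds the road limit of 500 g for Category FS.
Category FL quantity: two 1137.5 L containers = 2275 L.
2275 L ≤ 2500 L (road limit, Category FL) — within limit.

No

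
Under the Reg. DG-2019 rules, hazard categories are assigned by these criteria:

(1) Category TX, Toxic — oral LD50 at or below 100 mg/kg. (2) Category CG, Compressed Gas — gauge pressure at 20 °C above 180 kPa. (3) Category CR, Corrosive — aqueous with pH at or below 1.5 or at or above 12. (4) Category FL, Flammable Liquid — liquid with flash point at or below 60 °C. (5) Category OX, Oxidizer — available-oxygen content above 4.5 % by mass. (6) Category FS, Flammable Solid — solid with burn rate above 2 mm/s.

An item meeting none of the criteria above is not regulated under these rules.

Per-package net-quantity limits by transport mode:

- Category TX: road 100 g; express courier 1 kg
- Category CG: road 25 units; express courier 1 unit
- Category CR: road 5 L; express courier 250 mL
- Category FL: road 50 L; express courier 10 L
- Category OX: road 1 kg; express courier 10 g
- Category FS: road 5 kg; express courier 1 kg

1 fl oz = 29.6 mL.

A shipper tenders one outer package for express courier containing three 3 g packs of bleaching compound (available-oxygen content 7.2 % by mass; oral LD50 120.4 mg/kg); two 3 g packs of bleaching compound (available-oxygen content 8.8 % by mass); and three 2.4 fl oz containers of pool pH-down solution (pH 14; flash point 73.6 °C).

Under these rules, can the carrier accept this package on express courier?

The bleaching compound has available-oxygen content 7.2 % by mass, which is > 4.5 % by mass, so it is Category OX (Oxidizer).
Available-oxygen content 8.8 % by mass meets the Category OX criterion (Oxidizer), so the bleaching compound is Category OX.
pH 14 meets the Category CR criterion (Corrosive), so the pool pH-down solution is Category CR.
Total Category OX: (three 3 g packs = 9 g) + (two 3 g packs = 6 g) = 15 g.
15 g exceeds the express courier limit of 10 g for Category OX.
Category CR quantity: three 2.4 fl oz containers = 213.12 mL.
That is within the Category CR express courier limit of 250 mL.

No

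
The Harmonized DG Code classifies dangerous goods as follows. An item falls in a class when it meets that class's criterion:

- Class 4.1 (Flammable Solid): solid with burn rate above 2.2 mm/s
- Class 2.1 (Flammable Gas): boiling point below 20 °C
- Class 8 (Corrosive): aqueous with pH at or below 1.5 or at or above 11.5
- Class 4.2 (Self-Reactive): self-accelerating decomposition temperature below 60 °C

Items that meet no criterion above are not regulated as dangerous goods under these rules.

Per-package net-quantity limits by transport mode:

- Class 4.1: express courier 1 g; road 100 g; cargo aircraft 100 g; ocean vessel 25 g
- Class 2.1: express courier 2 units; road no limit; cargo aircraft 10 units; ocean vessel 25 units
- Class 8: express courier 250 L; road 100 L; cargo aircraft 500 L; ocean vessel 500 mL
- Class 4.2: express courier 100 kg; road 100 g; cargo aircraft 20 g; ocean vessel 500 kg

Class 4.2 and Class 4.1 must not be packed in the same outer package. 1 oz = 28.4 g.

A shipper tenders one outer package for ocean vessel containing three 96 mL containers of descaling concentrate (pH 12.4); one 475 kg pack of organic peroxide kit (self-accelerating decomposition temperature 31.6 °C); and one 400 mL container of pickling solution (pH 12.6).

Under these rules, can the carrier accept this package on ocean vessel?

No

Descaling concentrate: pH 12.4 ≥ 11.5 → Class 8 (Corrosive).
The organic peroxide kit has self-accelerating decomposition temperature 31.6 °C, which is < 60 °C, so it is Class 4.2 (Self-Reactive).
With pH 12.6 (≥ 11.5), the pickling solution falls in Class 8.
Class 4.2 quantity: 475 kg.
475 kg is within the ocean vessel limit of 500 kg for Class 4.2.
Total Class 8: (three 96 mL containers = 288 mL) + 400 mL = 688 mL.
That exceeds the Class 8 ocean vessel limit of 500 mL.
The segregation rule (Class 4.2 with Class 4.1) does not apply to Class 4.2 with Class 8.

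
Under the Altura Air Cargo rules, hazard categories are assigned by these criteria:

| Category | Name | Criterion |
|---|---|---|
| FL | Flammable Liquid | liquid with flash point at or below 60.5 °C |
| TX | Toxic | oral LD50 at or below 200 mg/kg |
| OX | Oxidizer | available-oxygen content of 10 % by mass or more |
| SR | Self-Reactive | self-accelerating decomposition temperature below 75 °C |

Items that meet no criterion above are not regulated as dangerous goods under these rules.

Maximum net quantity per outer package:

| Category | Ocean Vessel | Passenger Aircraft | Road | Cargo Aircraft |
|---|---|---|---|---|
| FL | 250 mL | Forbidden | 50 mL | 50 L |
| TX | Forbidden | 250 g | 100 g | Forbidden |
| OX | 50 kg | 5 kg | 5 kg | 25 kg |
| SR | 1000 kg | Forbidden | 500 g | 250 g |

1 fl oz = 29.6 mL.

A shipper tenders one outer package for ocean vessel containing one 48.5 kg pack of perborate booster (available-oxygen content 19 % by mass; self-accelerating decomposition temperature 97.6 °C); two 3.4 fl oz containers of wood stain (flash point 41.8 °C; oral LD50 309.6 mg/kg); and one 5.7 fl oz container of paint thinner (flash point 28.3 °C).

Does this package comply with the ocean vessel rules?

No

Perborate booster: available-oxygen content 19 % by mass ≥ 10 % by mass → Category OX (Oxidizer).
With flash point 41.8 °C (≤ 60.5 °C), the wood stain falls in Category FL.
The paint thinner has flash point 28.3 °C, which is ≤ 60.5 °C, so it is Category FL (Flammable Liquid).
Category FL net quantity: (two 3.4 fl oz containers = 201.28 mL) + (one 5.7 fl oz container = 168.72 mL) = 370 mL.
370 mL exceeds the ocean vessel limit of 250 mL for Category FL.
Category OX quantity: 48.5 kg.
48.5 kg is within the ocean vessel limit of 50 kg for Category OX.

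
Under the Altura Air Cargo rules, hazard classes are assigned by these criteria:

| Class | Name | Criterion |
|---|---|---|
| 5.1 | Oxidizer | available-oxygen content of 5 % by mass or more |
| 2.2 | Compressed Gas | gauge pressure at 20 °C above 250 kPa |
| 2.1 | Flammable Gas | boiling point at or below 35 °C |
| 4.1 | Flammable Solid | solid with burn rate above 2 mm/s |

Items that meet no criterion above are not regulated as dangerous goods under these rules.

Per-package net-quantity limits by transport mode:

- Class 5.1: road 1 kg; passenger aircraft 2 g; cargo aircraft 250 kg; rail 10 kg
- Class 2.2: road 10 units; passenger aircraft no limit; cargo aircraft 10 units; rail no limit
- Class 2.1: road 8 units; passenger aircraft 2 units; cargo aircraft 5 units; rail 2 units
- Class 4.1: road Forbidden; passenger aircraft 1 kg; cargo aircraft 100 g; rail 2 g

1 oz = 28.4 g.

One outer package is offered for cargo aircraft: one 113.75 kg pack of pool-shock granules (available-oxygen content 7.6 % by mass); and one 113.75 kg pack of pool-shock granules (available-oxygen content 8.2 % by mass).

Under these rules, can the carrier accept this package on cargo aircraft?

Pool-shock granules: available-oxygen content 7.6 % by mass ≥ 5 % by mass → Class 5.1 (Oxidizer).
With available-oxygen content 8.2 % by mass (≥ 5 % by mass), the pool-shock granules fall in Class 5.1.
Total Class 5.1: 113.75 kg + 113.75 kg = 227.5 kg.
227.5 kg is within the cargo aircraft limit of 250 kg for Class 5.1.

Yes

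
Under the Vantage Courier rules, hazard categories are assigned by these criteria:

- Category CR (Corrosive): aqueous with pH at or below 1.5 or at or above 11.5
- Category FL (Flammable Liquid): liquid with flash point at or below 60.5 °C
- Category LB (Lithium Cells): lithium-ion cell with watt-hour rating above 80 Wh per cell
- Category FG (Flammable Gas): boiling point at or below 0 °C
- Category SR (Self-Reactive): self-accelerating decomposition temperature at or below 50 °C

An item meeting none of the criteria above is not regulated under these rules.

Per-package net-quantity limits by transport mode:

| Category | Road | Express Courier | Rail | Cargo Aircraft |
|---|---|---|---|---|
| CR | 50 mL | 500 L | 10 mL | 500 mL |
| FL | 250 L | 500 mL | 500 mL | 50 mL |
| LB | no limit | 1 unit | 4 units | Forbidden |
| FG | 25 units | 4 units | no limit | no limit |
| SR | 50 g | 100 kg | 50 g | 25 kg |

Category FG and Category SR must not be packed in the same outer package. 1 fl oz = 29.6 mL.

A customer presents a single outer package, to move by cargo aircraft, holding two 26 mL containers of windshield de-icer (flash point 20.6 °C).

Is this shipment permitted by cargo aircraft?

No

Flash point 20.6 °C meets the Category FL criterion (Flammable Liquid), so the windshield de-icer is Category FL.
Category FL quantity: two 26 mL containers = 52 mL.
That exceeds the Category FL cargo aircraft limit of 50 mL.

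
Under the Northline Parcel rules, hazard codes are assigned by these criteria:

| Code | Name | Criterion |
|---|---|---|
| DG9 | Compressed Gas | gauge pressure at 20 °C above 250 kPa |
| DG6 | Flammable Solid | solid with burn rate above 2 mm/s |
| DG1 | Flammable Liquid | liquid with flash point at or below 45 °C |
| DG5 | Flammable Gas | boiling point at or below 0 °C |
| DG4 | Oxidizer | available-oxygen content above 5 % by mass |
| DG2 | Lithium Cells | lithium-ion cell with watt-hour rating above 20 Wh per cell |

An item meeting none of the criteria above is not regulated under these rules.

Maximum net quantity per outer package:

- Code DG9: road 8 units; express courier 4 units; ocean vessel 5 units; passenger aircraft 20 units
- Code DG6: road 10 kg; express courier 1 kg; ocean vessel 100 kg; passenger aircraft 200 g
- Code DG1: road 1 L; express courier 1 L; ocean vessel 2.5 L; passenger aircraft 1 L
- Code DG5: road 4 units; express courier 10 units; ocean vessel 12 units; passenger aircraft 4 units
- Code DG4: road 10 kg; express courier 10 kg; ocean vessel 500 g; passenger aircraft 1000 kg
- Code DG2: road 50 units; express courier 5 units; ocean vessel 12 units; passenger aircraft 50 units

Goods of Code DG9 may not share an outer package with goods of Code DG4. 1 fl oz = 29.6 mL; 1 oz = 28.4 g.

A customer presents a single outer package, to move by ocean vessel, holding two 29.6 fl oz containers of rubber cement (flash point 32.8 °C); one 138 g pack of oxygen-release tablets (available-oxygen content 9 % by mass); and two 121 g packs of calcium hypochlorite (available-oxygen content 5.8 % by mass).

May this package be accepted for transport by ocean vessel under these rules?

The rubber cement has flash point 32.8 °C, which is ≤ 45 °C, so it is Code DG1 (Flammable Liquid).
With available-oxygen content 9 % by mass (> 5 % by mass), the oxygen-release tablets fall in Code DG4.
With available-oxygen content 5.8 % by mass (> 5 % by mass), the calcium hypochlorite falls in Code DG4.
Code DG4 net quantity: 138 g + (two 121 g packs = 242 g) = 380 g.
That is within the Code DG4 ocean vessel limit of 500 g.
Code DG1 quantity: two 29.6 fl oz containers = 1752.32 mL.
1752.32 mL ≤ 2.5 L (ocean vessel limit, Code DG1) — within limit.
The segregation rule (Code DG9 with Code DG4) does not apply to Code DG4 with Code DG1.
Every hazard code is within its ocean vessel limit and no segregation rule is violated.

Yes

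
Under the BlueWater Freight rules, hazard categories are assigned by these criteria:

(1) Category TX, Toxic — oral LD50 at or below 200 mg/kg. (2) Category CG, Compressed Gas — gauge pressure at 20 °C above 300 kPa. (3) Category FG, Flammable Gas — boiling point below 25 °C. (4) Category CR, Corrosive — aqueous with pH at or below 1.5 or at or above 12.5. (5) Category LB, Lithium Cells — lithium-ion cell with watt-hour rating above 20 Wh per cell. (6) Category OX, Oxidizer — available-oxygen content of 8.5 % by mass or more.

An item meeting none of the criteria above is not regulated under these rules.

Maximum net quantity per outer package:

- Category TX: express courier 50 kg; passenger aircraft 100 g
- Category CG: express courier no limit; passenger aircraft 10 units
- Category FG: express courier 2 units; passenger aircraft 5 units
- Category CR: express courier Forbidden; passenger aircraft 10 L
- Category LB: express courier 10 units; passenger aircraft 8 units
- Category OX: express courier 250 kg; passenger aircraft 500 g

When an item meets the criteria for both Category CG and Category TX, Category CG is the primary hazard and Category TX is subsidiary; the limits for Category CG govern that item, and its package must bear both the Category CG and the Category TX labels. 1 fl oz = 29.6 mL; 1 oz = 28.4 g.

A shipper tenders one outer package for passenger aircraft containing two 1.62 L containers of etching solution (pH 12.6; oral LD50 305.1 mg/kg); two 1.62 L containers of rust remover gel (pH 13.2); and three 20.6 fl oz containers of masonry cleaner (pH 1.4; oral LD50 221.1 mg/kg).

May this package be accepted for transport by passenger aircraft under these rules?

pH 12.6 meets the Category CR criterion (Corrosive), so the etching solution is Category CR.
The rust remover gel has pH 13.2, which is ≥ 12.5, so it is Category CR (Corrosive).
pH 1.4 meets the Category CR criterion (Corrosive), so the masonry cleaner is Category CR.
Category CR net quantity: (two 1.62 L containers = 3.24 L) + (two 1.62 L containers = 3.24 L) + (three 20.6 fl oz containers = 1829.28 mL) = 8309.28 mL.
That is within the Category CR passenger aircraft limit of 10 L.

Yes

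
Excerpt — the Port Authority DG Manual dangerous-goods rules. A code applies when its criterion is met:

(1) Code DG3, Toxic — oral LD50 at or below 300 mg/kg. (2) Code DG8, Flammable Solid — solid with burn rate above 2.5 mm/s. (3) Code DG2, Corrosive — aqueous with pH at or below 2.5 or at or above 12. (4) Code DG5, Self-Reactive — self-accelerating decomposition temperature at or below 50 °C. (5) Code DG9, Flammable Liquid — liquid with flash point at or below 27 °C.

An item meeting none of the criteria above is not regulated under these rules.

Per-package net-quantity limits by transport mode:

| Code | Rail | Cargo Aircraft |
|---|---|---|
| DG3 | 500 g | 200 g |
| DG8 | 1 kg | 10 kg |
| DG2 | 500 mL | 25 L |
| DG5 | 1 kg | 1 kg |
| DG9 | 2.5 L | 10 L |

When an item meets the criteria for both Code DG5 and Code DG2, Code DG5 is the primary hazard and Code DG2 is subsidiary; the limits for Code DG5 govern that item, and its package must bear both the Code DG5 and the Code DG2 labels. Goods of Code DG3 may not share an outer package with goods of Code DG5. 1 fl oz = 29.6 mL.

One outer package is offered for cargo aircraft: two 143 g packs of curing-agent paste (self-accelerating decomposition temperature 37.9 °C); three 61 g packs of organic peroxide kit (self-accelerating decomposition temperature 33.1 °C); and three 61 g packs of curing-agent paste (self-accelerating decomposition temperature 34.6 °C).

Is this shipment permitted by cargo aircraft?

Yes

Self-accelerating decomposition temperature 37.9 °C meets the Code DG5 criterion (Self-Reactive), so the curing-agent paste is Code DG5.
Self-accelerating decomposition temperature 33.1 °C meets the Code DG5 criterion (Self-Reactive), so the organic peroxide kit is Code DG5.
With self-accelerating decomposition temperature 34.6 °C (≤ 50 °C), the curing-agent paste falls in Code DG5.
Total Code DG5: (two 143 g packs = 286 g) + (three 61 g packs = 183 g) + (three 61 g packs = 183 g) = 652 g.
That is within the Code DG5 cargo aircraft limit of 1 kg.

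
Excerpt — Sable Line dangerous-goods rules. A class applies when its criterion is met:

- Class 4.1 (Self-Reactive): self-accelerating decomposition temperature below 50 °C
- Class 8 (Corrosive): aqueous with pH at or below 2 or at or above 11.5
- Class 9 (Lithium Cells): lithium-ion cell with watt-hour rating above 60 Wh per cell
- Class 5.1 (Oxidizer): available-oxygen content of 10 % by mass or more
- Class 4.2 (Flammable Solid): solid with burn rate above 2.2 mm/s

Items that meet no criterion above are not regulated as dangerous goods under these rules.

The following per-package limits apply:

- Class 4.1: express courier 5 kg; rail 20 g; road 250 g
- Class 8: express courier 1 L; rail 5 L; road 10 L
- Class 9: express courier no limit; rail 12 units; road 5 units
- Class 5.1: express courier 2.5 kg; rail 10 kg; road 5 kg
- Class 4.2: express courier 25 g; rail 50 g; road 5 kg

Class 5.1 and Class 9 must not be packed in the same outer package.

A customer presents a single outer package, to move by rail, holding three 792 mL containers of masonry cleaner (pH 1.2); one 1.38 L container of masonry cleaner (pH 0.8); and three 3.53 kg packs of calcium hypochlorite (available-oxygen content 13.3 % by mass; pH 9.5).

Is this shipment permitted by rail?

No

With pH 1.2 (≤ 2), the masonry cleaner falls in Class 8.
pH 0.8 meets the Class 8 criterion (Corrosive), so the masonry cleaner is Class 8.
The calcium hypochlorite has available-oxygen content 13.3 % by mass, which is ≥ 10 % by mass, so it is Class 5.1 (Oxidizer).
Class 8 net quantity: (three 792 mL containers = 2.376 L) + 1.38 L = 3.756 L.
That is within the Class 8 rail limit of 5 L.
Class 5.1 quantity: three 3.53 kg packs = 10.59 kg.
That exceeds the Class 5.1 rail limit of 10 kg.
The segregation rule (Class 5.1 with Class 9) does not apply to Class 8 with Class 5.1.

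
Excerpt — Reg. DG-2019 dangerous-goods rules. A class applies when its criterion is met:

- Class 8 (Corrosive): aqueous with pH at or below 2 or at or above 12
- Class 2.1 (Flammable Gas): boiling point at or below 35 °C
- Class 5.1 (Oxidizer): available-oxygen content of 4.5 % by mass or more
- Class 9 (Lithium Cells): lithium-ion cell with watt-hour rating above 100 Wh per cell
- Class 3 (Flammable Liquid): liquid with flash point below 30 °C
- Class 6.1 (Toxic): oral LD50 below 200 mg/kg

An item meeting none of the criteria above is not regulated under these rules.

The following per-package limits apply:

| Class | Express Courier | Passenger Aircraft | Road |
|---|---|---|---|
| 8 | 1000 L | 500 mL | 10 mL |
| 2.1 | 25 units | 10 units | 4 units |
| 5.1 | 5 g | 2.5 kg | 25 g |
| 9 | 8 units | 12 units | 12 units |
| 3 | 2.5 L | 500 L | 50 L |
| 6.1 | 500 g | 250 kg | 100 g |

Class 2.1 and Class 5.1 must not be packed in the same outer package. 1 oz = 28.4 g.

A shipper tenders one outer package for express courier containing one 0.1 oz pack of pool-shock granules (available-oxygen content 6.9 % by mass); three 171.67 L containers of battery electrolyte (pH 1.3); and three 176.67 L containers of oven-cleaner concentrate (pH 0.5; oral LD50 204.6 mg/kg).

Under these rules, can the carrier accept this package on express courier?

The pool-shock granules have available-oxygen content 6.9 % by mass, which is ≥ 4.5 % by mass, so they are Class 5.1 (Oxidizer).
With pH 1.3 (≤ 2), the battery electrolyte falls in Class 8.
Oven-cleaner concentrate: pH 0.5 ≤ 2 → Class 8 (Corrosive).
Total Class 8: (three 171.67 L containers = 515.01 L) + (three 176.67 L containers = 530.01 L) = 1045.02 L.
1045.02 L > 1000 L (express courier limit, Class 8) — over the limit.
Class 5.1 quantity: one 0.1 oz pack = 2.84 g.
That is within the Class 5.1 express courier limit of 5 g.
The segregation rule (Class 2.1 with Class 5.1) does not apply to Class 8 with Class 5.1.

No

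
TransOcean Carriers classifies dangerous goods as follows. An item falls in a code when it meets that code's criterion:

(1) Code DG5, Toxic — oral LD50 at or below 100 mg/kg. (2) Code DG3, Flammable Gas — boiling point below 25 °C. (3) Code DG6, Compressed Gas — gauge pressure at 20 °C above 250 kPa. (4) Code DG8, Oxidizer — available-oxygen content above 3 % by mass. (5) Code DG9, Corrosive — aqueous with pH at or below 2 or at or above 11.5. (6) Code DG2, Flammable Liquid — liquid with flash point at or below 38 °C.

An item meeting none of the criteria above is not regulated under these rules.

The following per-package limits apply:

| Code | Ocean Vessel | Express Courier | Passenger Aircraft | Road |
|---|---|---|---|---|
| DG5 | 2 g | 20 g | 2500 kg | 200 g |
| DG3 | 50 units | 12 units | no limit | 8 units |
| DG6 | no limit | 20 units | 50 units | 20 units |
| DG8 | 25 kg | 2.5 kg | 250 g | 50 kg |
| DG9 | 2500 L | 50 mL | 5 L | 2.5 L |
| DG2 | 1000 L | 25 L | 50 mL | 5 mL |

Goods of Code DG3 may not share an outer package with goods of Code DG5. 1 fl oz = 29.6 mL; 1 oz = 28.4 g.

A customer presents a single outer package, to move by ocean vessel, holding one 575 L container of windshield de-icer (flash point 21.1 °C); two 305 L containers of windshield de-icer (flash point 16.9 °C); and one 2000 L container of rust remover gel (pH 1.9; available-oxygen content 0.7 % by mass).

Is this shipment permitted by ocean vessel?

The windshield de-icer has flash point 21.1 °C, which is ≤ 38 °C, so it is Code DG2 (Flammable Liquid).
With flash point 16.9 °C (≤ 38 °C), the windshield de-icer falls in Code DG2.
pH 1.9 meets the Code DG9 criterion (Corrosive), so the rust remover gel is Code DG9.
Total Code DG2: 575 L + (two 305 L containers = 610 L) = 1185 L.
That exceeds the Code DG2 ocean vessel limit of 1000 L.
Code DG9 quantity: 2000 L.
That is within the Code DG9 ocean vessel limit of 2500 L.
The segregation rule (Code DG3 with Code DG5) does not apply to Code DG2 with Code DG9.

No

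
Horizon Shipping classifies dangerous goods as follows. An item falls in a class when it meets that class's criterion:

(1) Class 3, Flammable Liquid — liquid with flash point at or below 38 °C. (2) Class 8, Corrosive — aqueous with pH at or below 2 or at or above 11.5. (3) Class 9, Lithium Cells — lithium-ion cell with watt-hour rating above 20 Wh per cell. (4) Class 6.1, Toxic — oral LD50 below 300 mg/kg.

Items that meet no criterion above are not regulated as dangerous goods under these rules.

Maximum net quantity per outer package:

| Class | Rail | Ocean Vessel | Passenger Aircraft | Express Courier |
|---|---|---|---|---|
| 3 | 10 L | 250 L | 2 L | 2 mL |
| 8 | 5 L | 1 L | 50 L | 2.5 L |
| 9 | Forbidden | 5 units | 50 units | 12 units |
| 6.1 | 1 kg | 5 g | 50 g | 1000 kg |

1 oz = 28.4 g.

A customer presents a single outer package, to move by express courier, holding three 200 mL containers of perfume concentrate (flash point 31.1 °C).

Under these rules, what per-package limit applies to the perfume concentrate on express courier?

The perfume concentrate has flash point 31.1 °C, which is ≤ 38 °C, so it is Class 3 (Flammable Liquid).
The express courier limit for Class 3 is 2 mL.

2 mL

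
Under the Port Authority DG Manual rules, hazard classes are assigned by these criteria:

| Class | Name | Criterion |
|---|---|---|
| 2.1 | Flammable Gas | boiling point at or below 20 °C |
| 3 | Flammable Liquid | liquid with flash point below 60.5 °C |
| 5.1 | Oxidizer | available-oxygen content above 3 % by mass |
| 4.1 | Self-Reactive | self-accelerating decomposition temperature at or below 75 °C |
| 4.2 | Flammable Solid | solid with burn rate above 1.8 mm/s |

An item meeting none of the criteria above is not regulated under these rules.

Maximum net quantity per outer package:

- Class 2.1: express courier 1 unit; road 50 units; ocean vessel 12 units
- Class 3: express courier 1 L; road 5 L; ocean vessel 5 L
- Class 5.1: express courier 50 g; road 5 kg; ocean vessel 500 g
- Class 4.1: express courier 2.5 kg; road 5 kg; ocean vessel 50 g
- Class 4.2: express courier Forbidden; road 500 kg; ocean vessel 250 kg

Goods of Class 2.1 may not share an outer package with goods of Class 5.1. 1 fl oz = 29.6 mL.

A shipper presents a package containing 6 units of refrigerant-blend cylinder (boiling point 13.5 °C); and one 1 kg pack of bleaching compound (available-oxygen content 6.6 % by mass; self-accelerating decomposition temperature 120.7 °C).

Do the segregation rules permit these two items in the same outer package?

No

With boiling point 13.5 °C (≤ 20 °C), the refrigerant-blend cylinder falls in Class 2.1.
Bleaching compound: available-oxygen content 6.6 % by mass > 3 % by mass → Class 5.1 (Oxidizer).
Class 2.1 and Class 5.1 may not share an outer package.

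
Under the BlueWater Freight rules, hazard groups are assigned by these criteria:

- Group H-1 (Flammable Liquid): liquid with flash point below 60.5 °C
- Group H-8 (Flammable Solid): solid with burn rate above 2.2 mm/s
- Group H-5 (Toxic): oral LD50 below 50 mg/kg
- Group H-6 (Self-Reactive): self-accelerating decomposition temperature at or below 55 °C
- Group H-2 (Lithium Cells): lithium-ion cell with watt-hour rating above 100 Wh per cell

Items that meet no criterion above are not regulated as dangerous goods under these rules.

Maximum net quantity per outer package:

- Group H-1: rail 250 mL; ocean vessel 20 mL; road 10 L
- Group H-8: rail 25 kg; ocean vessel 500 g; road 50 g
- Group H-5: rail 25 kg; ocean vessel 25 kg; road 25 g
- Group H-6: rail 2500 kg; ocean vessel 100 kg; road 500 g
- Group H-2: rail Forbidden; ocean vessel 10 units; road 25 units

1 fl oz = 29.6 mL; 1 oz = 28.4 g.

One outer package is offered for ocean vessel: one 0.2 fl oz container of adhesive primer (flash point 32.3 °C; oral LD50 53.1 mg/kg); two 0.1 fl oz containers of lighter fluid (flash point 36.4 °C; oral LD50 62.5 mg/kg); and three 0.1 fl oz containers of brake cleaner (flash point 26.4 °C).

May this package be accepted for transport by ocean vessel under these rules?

No

With flash point 32.3 °C (< 60.5 °C), the adhesive primer falls in Group H-1.
Flash point 36.4 °C meets the Group H-1 criterion (Flammable Liquid), so the lighter fluid is Group H-1.
The brake cleaner has flash point 26.4 °C, which is < 60.5 °C, so it is Group H-1 (Flammable Liquid).
Total Group H-1: (one 0.2 fl oz container = 5.92 mL) + (two 0.1 fl oz containers = 5.92 mL) + (three 0.1 fl oz containers = 8.88 mL) = 20.72 mL.
20.72 mL exceeds the ocean vessel limit of 20 mL for Group H-1.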